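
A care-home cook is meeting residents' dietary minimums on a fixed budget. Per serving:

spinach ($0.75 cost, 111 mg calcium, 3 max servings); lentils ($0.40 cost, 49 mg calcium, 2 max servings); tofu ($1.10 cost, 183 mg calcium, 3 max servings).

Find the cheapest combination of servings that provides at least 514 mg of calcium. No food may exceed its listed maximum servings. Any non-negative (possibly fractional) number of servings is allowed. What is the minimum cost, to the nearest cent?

$3.09

Cost per mg of calcium: tofu $0.0060, spinach $0.0068, lentils $0.0082.
Take 2.809 servings of tofu: +514.0 mg calcium for $3.09 (total $3.09, still need 0.0 mg).
Greedy by cheapest-per-mg is optimal for a single linear constraint, so the minimum cost is $3.09.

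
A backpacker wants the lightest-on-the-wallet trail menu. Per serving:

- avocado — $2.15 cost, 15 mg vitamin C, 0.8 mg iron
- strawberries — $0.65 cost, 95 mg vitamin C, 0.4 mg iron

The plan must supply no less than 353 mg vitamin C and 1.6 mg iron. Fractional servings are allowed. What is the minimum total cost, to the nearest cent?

$2.60

avocado only: max(353/15, 1.6/0.8) = 23.53 servings → $50.60.
strawberries only: max(353/95, 1.6/0.4) = 4 servings → $2.60.
avocado + strawberries with both tight: 0.1543 servings and 3.691 servings → $2.73.
Cheapest feasible corner: $2.60.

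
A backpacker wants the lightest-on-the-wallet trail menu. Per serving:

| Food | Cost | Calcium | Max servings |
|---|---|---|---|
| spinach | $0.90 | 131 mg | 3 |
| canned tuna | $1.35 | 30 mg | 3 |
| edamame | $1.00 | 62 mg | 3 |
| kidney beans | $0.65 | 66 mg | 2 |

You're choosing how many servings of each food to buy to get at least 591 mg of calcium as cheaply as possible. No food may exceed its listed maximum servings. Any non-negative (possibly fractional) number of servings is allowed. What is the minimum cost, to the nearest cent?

Cost per mg of calcium: spinach $0.0069, kidney beans $0.0098, edamame $0.0161, canned tuna $0.0450.
Take 3 servings of spinach: +393.0 mg calcium for $2.70 (total $2.70, still need 198.0 mg).
Take 2 servings of kidney beans: +132.0 mg calcium for $1.30 (total $4.00, still need 66.0 mg).
Take 1.065 servings of edamame: +66.0 mg calcium for $1.06 (total $5.06, still need 0.0 mg).
Filling from the cheapest source first is optimal under one linear minimum: $5.06.

$5.06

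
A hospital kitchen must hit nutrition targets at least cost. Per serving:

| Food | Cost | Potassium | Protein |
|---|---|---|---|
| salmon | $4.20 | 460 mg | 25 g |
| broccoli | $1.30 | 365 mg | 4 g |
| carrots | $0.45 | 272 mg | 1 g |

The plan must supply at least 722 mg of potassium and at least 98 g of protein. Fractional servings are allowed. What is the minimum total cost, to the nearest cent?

$16.46

A basic optimal solution has at most two foods positive. Try each food alone and each pair with both targets met exactly.
salmon only: max(722/460, 98/25) = 3.92 servings → $16.46.
broccoli only: max(722/365, 98/4) = 24.5 servings → $31.85.
carrots only: max(722/272, 98/1) = 98 servings → $44.10.
salmon + broccoli with both targets exact would need a negative amount; discard.
salmon + carrots: intersection lies outside the first quadrant.
broccoli + carrots: the both-tight solution has a negative serving — not a feasible corner.
The minimum over all feasible corners is $16.46.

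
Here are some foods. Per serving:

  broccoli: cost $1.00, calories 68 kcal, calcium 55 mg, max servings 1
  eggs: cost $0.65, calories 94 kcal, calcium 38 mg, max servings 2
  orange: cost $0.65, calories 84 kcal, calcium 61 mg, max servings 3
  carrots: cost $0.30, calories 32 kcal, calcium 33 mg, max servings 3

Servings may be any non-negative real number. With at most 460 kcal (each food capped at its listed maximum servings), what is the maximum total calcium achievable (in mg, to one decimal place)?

Calcium per kcal: carrots 1.031, broccoli 0.8088, orange 0.7262, eggs 0.4043.
Take 3 servings of carrots: uses 96 kcal, +99.0 mg calcium (running total 99.0 mg).
Take 1 serving of broccoli: uses 68 kcal, +55.0 mg calcium (running total 154.0 mg).
Take 3 servings of orange: uses 252 kcal, +183.0 mg calcium (running total 337.0 mg).
Take 0.4681 servings of eggs: uses 44 kcal, +17.8 mg calcium (running total 354.8 mg).
Greedy by best ratio exhausts the calories allowance optimally: 354.8 mg.

354.8 mg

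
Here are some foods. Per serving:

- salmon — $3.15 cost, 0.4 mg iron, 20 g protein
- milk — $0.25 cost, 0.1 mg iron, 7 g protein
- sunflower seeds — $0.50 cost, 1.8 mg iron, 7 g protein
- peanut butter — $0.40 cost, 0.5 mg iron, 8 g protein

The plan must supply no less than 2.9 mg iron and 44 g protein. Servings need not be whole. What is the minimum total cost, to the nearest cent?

$1.91

For a min-cost LP with two ≥-constraints, a basic feasible solution has at most two positive variables.
salmon only: max(2.9/0.4, 44/20) = 7.25 servings → $22.84.
milk only: max(2.9/0.1, 44/7) = 29 servings → $7.25.
sunflower seeds only: max(2.9/1.8, 44/7) = 6.286 servings → $3.14.
peanut butter only: max(2.9/0.5, 44/8) = 5.8 servings → $2.32.
salmon + milk: the both-tight solution has a negative serving — not a feasible corner.
salmon + sunflower seeds with both tight: 1.774 servings and 1.217 servings → $6.20.
salmon + peanut butter with both targets exact would need a negative amount; discard.
milk + sunflower seeds with both tight: 4.95 servings and 1.336 servings → $1.91.
milk + peanut butter: intersection lies outside the first quadrant.
sunflower seeds + peanut butter with both tight: 0.1101 servings and 5.404 servings → $2.22.
Cheapest feasible corner: $1.91.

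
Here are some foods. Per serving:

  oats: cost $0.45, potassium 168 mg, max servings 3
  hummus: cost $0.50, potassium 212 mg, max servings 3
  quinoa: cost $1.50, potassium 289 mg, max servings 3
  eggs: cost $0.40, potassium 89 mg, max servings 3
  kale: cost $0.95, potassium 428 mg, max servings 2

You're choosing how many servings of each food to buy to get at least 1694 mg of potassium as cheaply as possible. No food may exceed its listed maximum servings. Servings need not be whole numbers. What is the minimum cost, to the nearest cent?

Cost per mg of potassium: kale $0.0022, hummus $0.0024, oats $0.0027, eggs $0.0045, quinoa $0.0052.
Take 2 servings of kale: +856.0 mg potassium for $1.90 (total $1.90, still need 838.0 mg).
Take 3 servings of hummus: +636.0 mg potassium for $1.50 (total $3.40, still need 202.0 mg).
Take 1.202 servings of oats: +202.0 mg potassium for $0.54 (total $3.94, still need 0.0 mg).
Filling from the cheapest source first is optimal under one linear minimum: $3.94.

$3.94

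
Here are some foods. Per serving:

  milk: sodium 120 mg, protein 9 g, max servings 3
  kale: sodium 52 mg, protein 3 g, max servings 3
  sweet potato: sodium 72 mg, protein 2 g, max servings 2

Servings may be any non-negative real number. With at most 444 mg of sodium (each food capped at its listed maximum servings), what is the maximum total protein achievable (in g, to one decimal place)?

31.8 g

Protein per mg sodium: milk 0.075, kale 0.05769, sweet potato 0.02778.
Take 3 servings of milk: uses 360 mg sodium, +27.0 g protein (running total 27.0 g).
Take 1.615 servings of kale: uses 84 mg sodium, +4.8 g protein (running total 31.8 g).
Greedy by best ratio exhausts the sodium allowance optimally: 31.8 g.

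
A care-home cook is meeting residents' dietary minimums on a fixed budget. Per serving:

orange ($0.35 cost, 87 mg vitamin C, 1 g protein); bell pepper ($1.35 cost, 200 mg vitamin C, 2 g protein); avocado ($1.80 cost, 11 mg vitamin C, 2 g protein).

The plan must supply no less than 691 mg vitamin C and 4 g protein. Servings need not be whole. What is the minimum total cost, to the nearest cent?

$2.78

A basic optimal solution has at most two foods positive. Try each food alone and each pair with both targets met exactly.
orange only: max(691/87, 4/1) = 7.943 servings → $2.78.
bell pepper only: max(691/200, 4/2) = 3.455 servings → $4.66.
avocado only: max(691/11, 4/2) = 62.82 servings → $113.07.
orange + bell pepper: the both-tight solution has a negative serving — not a feasible corner.
orange + avocado: intersection lies outside the first quadrant.
bell pepper + avocado: the both-tight solution has a negative serving — not a feasible corner.
Cheapest feasible corner: $2.78.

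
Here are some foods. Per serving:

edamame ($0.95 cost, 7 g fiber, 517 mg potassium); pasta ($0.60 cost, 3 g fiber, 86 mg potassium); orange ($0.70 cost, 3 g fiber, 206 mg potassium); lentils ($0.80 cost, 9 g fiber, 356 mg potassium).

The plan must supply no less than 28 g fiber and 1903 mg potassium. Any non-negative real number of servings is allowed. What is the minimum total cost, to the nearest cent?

$3.57

With two linear requirements the optimum uses one or two foods; enumerate the corners.
edamame only: max(28/7, 1903/517) = 4 servings → $3.80.
pasta only: max(28/3, 1903/86) = 22.13 servings → $13.28.
orange only: max(28/3, 1903/206) = 9.333 servings → $6.53.
lentils only: max(28/9, 1903/356) = 5.346 servings → $4.28.
edamame + pasta with both tight: 3.478 servings and 1.217 servings → $4.03.
edamame + orange: intersection lies outside the first quadrant.
edamame + lentils with both tight: 3.313 servings and 0.5345 servings → $3.57.
pasta + orange with both tight: 0.1639 servings and 9.169 servings → $6.52.
pasta + lentils: intersection lies outside the first quadrant.
orange + lentils with both tight: 9.108 servings and 0.07506 servings → $6.44.
The minimum over all feasible corners is $3.57.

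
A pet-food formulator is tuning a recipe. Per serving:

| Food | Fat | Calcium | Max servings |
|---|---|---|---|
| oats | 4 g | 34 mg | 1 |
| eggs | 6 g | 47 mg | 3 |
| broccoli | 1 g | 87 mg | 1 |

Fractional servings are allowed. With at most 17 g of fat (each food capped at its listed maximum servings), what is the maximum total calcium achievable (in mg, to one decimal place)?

Calcium per g fat: broccoli 87, oats 8.5, eggs 7.833.
Take 1 serving of broccoli: uses 1 g fat, +87.0 mg calcium (running total 87.0 mg).
Take 1 serving of oats: uses 4 g fat, +34.0 mg calcium (running total 121.0 mg).
Take 2 servings of eggs: uses 12 g fat, +94.0 mg calcium (running total 215.0 mg).
Filling greedily by calcium-per-g fat is optimal for one linear limit, giving 215.0 mg.

215.0 mg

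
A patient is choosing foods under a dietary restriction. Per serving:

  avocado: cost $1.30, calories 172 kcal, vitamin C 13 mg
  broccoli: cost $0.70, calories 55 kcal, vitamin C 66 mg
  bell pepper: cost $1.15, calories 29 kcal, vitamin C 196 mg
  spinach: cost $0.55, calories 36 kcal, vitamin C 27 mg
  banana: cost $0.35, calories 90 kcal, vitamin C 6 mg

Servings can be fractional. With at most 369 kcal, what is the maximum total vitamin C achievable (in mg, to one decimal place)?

2493.9 mg

Vitamin C per kcal: bell pepper 6.759, broccoli 1.2, spinach 0.75, avocado 0.07558, banana 0.06667.
With no serving limits, spend the whole calories allowance on bell pepper: 369 kcal / 29 kcal × 196 mg = 2493.9 mg.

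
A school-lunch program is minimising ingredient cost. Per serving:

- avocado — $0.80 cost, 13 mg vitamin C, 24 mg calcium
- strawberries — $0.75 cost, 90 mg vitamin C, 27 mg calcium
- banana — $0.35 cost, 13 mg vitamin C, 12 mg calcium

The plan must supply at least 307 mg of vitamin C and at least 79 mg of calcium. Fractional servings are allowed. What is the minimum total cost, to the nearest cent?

A basic optimal solution has at most two foods positive. Try each food alone and each pair with both targets met exactly.
avocado only: max(307/13, 79/24) = 23.62 servings → $18.89.
strawberries only: max(307/90, 79/27) = 3.411 servings → $2.56.
banana only: max(307/13, 79/12) = 23.62 servings → $8.27.
avocado + strawberries: the both-tight solution has a negative serving — not a feasible corner.
avocado + banana with both targets exact would need a negative amount; discard.
strawberries + banana: the both-tight solution has a negative serving — not a feasible corner.
The minimum over all feasible corners is $2.56.

$2.56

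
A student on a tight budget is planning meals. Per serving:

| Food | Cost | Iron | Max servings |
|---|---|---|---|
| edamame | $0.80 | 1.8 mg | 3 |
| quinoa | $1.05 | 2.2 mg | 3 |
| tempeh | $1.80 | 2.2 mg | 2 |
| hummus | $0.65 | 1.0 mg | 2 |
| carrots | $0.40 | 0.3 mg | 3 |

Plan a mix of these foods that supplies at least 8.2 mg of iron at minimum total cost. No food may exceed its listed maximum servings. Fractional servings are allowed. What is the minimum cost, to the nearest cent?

$3.74

Cost per mg of iron: edamame $0.4444, quinoa $0.4773, hummus $0.6500, tempeh $0.8182, carrots $1.3333.
Take 3 servings of edamame: +5.4 mg iron for $2.40 (total $2.40, still need 2.8 mg).
Take 1.273 servings of quinoa: +2.8 mg iron for $1.34 (total $3.74, still need 0.0 mg).
Filling from the cheapest source first is optimal under one linear minimum: $3.74.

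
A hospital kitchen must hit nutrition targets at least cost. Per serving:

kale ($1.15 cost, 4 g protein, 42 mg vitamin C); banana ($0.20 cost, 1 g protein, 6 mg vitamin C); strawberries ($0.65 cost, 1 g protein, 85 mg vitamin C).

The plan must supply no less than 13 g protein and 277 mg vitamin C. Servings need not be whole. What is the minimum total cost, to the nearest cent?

$3.73

For a min-cost LP with two ≥-constraints, a basic feasible solution has at most two positive variables.
kale only: max(13/4, 277/42) = 6.595 servings → $7.58.
banana only: max(13/1, 277/6) = 46.17 servings → $9.23.
strawberries only: max(13/1, 277/85) = 13 servings → $8.45.
kale + banana: intersection lies outside the first quadrant.
kale + strawberries with both tight: 2.779 servings and 1.886 servings → $4.42.
banana + strawberries with both tight: 10.48 servings and 2.519 servings → $3.73.
The minimum over all feasible corners is $3.73.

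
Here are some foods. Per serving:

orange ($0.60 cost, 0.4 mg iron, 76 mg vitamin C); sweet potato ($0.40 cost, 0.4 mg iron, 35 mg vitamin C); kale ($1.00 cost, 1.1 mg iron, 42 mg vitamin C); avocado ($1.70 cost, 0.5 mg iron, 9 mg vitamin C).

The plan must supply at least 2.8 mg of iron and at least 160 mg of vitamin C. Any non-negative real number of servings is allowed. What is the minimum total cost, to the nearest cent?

$2.64

orange only: max(2.8/0.4, 160/76) = 7 servings → $4.20.
sweet potato only: max(2.8/0.4, 160/35) = 7 servings → $2.80.
kale only: max(2.8/1.1, 160/42) = 3.81 servings → $3.81.
avocado only: max(2.8/0.5, 160/9) = 17.78 servings → $30.22.
orange + sweet potato: intersection lies outside the first quadrant.
orange + kale with both tight: 0.8743 servings and 2.228 servings → $2.75.
orange + avocado with both tight: 1.593 servings and 4.326 servings → $8.31.
sweet potato + kale with both tight: 2.691 servings and 1.567 servings → $2.64.
sweet potato + avocado with both tight: 3.942 servings and 2.446 servings → $5.74.
kale + avocado with both targets exact would need a negative amount; discard.
Cheapest feasible corner: $2.64.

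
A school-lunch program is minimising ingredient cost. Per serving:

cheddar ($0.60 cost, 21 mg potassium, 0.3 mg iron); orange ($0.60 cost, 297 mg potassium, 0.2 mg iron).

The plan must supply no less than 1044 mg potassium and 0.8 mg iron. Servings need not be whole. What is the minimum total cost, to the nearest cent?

$2.30

Check every corner: each single food scaled to meet both minima, and each pair solved so both constraints bind.
cheddar only: max(1044/21, 0.8/0.3) = 49.71 servings → $29.83.
orange only: max(1044/297, 0.8/0.2) = 4 servings → $2.40.
cheddar + orange with both tight: 0.3392 servings and 3.491 servings → $2.30.
The minimum over all feasible corners is $2.30.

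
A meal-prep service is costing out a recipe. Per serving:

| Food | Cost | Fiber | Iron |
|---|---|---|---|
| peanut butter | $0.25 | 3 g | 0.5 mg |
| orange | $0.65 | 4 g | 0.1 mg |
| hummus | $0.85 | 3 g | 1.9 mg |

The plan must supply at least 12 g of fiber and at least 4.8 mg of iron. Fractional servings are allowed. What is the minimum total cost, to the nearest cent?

$2.20

A basic optimal solution has at most two foods positive. Try each food alone and each pair with both targets met exactly.
peanut butter only: max(12/3, 4.8/0.5) = 9.6 servings → $2.40.
orange only: max(12/4, 4.8/0.1) = 48 servings → $31.20.
hummus only: max(12/3, 4.8/1.9) = 4 servings → $3.40.
peanut butter + orange: intersection lies outside the first quadrant.
peanut butter + hummus with both tight: 2 servings and 2 servings → $2.20.
orange + hummus with both tight: 1.151 servings and 2.466 servings → $2.84.
So the least-cost plan costs $2.20.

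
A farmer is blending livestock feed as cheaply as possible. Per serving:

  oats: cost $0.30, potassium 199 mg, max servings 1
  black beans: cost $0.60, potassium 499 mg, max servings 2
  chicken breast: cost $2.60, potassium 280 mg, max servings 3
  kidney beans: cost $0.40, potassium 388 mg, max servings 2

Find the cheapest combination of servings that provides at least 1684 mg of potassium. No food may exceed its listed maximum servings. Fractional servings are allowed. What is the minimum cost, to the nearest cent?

$1.89

Cost per mg of potassium: kidney beans $0.0010, black beans $0.0012, oats $0.0015, chicken breast $0.0093.
Take 2 servings of kidney beans: +776.0 mg potassium for $0.80 (total $0.80, still need 908.0 mg).
Take 1.82 servings of black beans: +908.0 mg potassium for $1.09 (total $1.89, still need 0.0 mg).
Filling from the cheapest source first is optimal under one linear minimum: $1.89.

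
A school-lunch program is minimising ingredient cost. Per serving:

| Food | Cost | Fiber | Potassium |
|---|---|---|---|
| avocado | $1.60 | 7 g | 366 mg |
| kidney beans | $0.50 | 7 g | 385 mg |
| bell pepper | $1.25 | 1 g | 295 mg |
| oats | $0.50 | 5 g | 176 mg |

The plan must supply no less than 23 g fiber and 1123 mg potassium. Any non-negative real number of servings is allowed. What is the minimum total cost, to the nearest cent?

$1.64

The cheapest plan sits at a corner of the feasible region — with two constraints it uses at most two foods.
avocado only: max(23/7, 1123/366) = 3.286 servings → $5.26.
kidney beans only: max(23/7, 1123/385) = 3.286 servings → $1.64.
bell pepper only: max(23/1, 1123/295) = 23 servings → $28.75.
oats only: max(23/5, 1123/176) = 6.381 servings → $3.19.
avocado + kidney beans: intersection lies outside the first quadrant.
avocado + bell pepper: intersection lies outside the first quadrant.
avocado + oats with both tight: 2.62 servings and 0.9314 servings → $4.66.
kidney beans + bell pepper with both targets exact would need a negative amount; discard.
kidney beans + oats with both tight: 2.261 servings and 1.434 servings → $1.85.
bell pepper + oats with both tight: 1.206 servings and 4.359 servings → $3.69.
Cheapest feasible corner: $1.64.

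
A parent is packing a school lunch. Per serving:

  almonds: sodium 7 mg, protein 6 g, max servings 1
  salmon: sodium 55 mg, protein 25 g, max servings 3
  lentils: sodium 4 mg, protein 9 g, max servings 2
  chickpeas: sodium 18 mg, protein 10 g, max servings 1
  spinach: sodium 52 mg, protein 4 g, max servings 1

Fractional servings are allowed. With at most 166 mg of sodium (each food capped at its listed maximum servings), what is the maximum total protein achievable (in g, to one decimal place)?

Protein per mg sodium: lentils 2.25, almonds 0.8571, chickpeas 0.5556, salmon 0.4545, spinach 0.07692.
Take 2 servings of lentils: uses 8 mg sodium, +18.0 g protein (running total 18.0 g).
Take 1 serving of almonds: uses 7 mg sodium, +6.0 g protein (running total 24.0 g).
Take 1 serving of chickpeas: uses 18 mg sodium, +10.0 g protein (running total 34.0 g).
Take 2.418 servings of salmon: uses 133 mg sodium, +60.5 g protein (running total 94.5 g).
Filling greedily by protein-per-mg sodium is optimal for one linear limit, giving 94.5 g.

94.5 g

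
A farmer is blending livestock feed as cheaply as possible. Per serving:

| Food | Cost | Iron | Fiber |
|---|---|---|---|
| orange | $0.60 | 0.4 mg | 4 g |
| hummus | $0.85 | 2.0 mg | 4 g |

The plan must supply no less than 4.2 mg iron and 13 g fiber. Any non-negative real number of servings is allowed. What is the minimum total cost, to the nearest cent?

Check every corner: each single food scaled to meet both minima, and each pair solved so both constraints bind.
orange only: max(4.2/0.4, 13/4) = 10.5 servings → $6.30.
hummus only: max(4.2/2.0, 13/4) = 3.25 servings → $2.76.
orange + hummus with both tight: 1.438 servings and 1.812 servings → $2.40.
The minimum over all feasible corners is $2.40.

$2.40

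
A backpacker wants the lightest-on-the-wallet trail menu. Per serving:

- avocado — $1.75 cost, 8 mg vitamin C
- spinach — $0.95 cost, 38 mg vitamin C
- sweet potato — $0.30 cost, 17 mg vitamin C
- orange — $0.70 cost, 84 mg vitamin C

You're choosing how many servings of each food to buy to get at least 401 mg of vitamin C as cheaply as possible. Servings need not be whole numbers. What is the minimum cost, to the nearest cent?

Cost per mg of vitamin C: orange $0.0083, sweet potato $0.0176, spinach $0.0250, avocado $0.2188.
With no serving limits, use only orange: 401 mg / 84 mg = 4.774 servings × $0.70 = $3.34.

$3.34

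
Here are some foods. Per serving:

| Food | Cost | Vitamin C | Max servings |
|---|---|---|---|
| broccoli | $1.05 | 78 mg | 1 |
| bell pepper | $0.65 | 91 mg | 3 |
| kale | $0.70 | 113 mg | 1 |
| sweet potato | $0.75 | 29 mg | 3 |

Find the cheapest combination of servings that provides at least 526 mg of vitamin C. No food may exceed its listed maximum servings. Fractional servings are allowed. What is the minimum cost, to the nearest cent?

Cost per mg of vitamin C: kale $0.0062, bell pepper $0.0071, broccoli $0.0135, sweet potato $0.0259.
Take 1 serving of kale: +113.0 mg vitamin C for $0.70 (total $0.70, still need 413.0 mg).
Take 3 servings of bell pepper: +273.0 mg vitamin C for $1.95 (total $2.65, still need 140.0 mg).
Take 1 serving of broccoli: +78.0 mg vitamin C for $1.05 (total $3.70, still need 62.0 mg).
Take 2.138 servings of sweet potato: +62.0 mg vitamin C for $1.60 (total $5.30, still need 0.0 mg).
Greedy by cheapest-per-mg is optimal for a single linear constraint, so the minimum cost is $5.30.

$5.30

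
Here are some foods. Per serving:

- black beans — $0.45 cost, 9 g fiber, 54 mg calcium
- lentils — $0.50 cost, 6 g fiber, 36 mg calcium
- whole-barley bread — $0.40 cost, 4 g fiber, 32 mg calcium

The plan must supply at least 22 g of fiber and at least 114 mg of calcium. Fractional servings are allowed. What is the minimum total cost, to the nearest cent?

Check every corner: each single food scaled to meet both minima, and each pair solved so both constraints bind.
black beans only: max(22/9, 114/54) = 2.444 servings → $1.10.
lentils only: max(22/6, 114/36) = 3.667 servings → $1.83.
whole-barley bread only: max(22/4, 114/32) = 5.5 servings → $2.20.
black beans + lentils (both tight): parallel constraints — no distinct corner.
black beans + whole-barley bread: the both-tight solution has a negative serving — not a feasible corner.
lentils + whole-barley bread: the both-tight solution has a negative serving — not a feasible corner.
The minimum over all feasible corners is $1.10.

$1.10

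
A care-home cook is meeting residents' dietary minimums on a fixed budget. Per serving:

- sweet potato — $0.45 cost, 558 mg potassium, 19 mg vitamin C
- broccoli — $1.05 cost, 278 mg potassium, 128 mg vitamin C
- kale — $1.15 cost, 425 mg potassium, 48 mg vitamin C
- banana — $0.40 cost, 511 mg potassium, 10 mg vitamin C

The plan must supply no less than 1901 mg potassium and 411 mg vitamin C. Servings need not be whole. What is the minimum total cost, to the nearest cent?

$3.95

The cheapest plan sits at a corner of the feasible region — with two constraints it uses at most two foods.
sweet potato only: max(1901/558, 411/19) = 21.63 servings → $9.73.
broccoli only: max(1901/278, 411/128) = 6.838 servings → $7.18.
kale only: max(1901/425, 411/48) = 8.562 servings → $9.85.
banana only: max(1901/511, 411/10) = 41.1 servings → $16.44.
sweet potato + broccoli with both tight: 1.951 servings and 2.921 servings → $3.95.
sweet potato + kale with both targets exact would need a negative amount; discard.
sweet potato + banana with both targets exact would need a negative amount; discard.
broccoli + kale with both tight: 2.032 servings and 3.144 servings → $5.75.
broccoli + banana with both tight: 3.05 servings and 2.061 servings → $4.03.
kale + banana: intersection lies outside the first quadrant.
The minimum over all feasible corners is $3.95.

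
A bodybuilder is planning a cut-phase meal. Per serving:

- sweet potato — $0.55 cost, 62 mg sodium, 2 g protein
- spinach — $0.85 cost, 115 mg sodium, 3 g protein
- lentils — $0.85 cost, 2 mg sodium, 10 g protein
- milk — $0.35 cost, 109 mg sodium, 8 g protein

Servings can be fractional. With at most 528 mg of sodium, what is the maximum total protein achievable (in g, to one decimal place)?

2640.0 g

Protein per mg sodium: lentils 5, milk 0.07339, sweet potato 0.03226, spinach 0.02609.
With no serving limits, spend the whole sodium allowance on lentils: 528 mg / 2 mg × 10 g = 2640.0 g.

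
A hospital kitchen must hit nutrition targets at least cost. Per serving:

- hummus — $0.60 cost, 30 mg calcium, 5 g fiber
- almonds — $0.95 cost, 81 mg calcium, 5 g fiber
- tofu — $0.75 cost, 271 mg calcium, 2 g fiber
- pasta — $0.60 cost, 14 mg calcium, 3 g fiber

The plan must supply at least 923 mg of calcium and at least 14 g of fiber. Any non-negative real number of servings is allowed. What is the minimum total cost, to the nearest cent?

The cheapest plan sits at a corner of the feasible region — with two constraints it uses at most two foods.
hummus only: max(923/30, 14/5) = 30.77 servings → $18.46.
almonds only: max(923/81, 14/5) = 11.4 servings → $10.83.
tofu only: max(923/271, 14/2) = 7 servings → $5.25.
pasta only: max(923/14, 14/3) = 65.93 servings → $39.56.
hummus + almonds with both targets exact would need a negative amount; discard.
hummus + tofu with both tight: 1.504 servings and 3.239 servings → $3.33.
hummus + pasta with both targets exact would need a negative amount; discard.
almonds + tofu with both tight: 1.633 servings and 2.918 servings → $3.74.
almonds + pasta with both targets exact would need a negative amount; discard.
tofu + pasta with both tight: 3.278 servings and 2.482 servings → $3.95.
The minimum over all feasible corners is $3.33.

$3.33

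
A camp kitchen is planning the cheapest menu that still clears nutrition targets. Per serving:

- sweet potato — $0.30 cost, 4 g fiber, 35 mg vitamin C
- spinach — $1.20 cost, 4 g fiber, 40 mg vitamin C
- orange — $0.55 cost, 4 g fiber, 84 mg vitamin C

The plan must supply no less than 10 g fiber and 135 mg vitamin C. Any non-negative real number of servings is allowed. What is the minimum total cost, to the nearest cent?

A basic optimal solution has at most two foods positive. Try each food alone and each pair with both targets met exactly.
sweet potato only: max(10/4, 135/35) = 3.857 servings → $1.16.
spinach only: max(10/4, 135/40) = 3.375 servings → $4.05.
orange only: max(10/4, 135/84) = 2.5 servings → $1.38.
sweet potato + spinach: intersection lies outside the first quadrant.
sweet potato + orange with both tight: 1.531 servings and 0.9694 servings → $0.99.
spinach + orange with both tight: 1.705 servings and 0.7955 servings → $2.48.
Cheapest feasible corner: $0.99.

$0.99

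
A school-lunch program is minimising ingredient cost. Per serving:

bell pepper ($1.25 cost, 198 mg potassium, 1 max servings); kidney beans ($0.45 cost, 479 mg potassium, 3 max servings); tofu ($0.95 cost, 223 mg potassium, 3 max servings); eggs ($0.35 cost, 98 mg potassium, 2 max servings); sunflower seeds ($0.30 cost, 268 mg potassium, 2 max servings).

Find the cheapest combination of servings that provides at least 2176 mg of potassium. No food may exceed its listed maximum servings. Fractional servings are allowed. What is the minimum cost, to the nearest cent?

$2.68

Cost per mg of potassium: kidney beans $0.0009, sunflower seeds $0.0011, eggs $0.0036, tofu $0.0043, bell pepper $0.0063.
Take 3 servings of kidney beans: +1437.0 mg potassium for $1.35 (total $1.35, still need 739.0 mg).
Take 2 servings of sunflower seeds: +536.0 mg potassium for $0.60 (total $1.95, still need 203.0 mg).
Take 2 servings of eggs: +196.0 mg potassium for $0.70 (total $2.65, still need 7.0 mg).
Take 0.03139 servings of tofu: +7.0 mg potassium for $0.03 (total $2.68, still need 0.0 mg).
Greedy by cheapest-per-mg is optimal for a single linear constraint, so the minimum cost is $2.68.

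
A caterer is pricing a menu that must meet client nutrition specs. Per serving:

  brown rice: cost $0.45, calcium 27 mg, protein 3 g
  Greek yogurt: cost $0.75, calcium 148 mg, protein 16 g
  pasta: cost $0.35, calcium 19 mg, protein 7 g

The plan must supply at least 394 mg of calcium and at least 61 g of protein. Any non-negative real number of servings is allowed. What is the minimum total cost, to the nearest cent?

$2.86

The cheapest plan sits at a corner of the feasible region — with two constraints it uses at most two foods.
brown rice only: max(394/27, 61/3) = 20.33 servings → $9.15.
Greek yogurt only: max(394/148, 61/16) = 3.812 servings → $2.86.
pasta only: max(394/19, 61/7) = 20.74 servings → $7.26.
brown rice + Greek yogurt: intersection lies outside the first quadrant.
brown rice + pasta with both tight: 12.11 servings and 3.523 servings → $6.68.
Greek yogurt + pasta with both tight: 2.184 servings and 3.721 servings → $2.94.
So the least-cost plan costs $2.86.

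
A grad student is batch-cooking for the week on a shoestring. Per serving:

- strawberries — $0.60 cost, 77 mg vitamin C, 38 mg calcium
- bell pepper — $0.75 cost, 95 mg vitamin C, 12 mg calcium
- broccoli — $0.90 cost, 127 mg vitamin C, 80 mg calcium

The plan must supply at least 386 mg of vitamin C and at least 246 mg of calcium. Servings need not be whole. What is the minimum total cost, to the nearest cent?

$2.77

strawberries only: max(386/77, 246/38) = 6.474 servings → $3.88.
bell pepper only: max(386/95, 246/12) = 20.5 servings → $15.38.
broccoli only: max(386/127, 246/80) = 3.075 servings → $2.77.
strawberries + bell pepper: the both-tight solution has a negative serving — not a feasible corner.
strawberries + broccoli: intersection lies outside the first quadrant.
bell pepper + broccoli: the both-tight solution has a negative serving — not a feasible corner.
Cheapest feasible corner: $2.77.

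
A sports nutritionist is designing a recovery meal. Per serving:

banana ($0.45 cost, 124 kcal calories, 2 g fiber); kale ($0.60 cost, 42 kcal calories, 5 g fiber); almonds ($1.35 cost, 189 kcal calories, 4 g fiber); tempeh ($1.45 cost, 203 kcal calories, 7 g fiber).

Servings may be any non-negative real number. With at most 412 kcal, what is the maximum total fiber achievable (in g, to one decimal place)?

49.0 g

Fiber per kcal: kale 0.119, tempeh 0.03448, almonds 0.02116, banana 0.01613.
With no serving limits, spend the whole calories allowance on kale: 412 kcal / 42 kcal × 5 g = 49.0 g.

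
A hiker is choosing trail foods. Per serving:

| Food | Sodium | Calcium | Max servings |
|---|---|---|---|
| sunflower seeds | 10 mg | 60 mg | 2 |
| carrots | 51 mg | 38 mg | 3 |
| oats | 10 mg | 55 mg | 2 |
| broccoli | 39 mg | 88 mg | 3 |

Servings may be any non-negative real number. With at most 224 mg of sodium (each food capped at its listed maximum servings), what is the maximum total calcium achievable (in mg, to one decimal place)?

Calcium per mg sodium: sunflower seeds 6, oats 5.5, broccoli 2.256, carrots 0.7451.
Take 2 servings of sunflower seeds: uses 20 mg sodium, +120.0 mg calcium (running total 120.0 mg).
Take 2 servings of oats: uses 20 mg sodium, +110.0 mg calcium (running total 230.0 mg).
Take 3 servings of broccoli: uses 117 mg sodium, +264.0 mg calcium (running total 494.0 mg).
Take 1.314 servings of carrots: uses 67 mg sodium, +49.9 mg calcium (running total 543.9 mg).
Greedy by best ratio exhausts the sodium allowance optimally: 543.9 mg.

543.9 mg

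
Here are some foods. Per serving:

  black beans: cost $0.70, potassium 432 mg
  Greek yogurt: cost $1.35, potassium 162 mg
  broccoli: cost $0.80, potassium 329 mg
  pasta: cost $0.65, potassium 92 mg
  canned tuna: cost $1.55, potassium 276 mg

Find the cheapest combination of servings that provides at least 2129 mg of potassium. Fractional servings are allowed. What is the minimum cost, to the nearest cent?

$3.45

Cost per mg of potassium: black beans $0.0016, broccoli $0.0024, canned tuna $0.0056, pasta $0.0071, Greek yogurt $0.0083.
With no serving limits, use only black beans: 2129 mg / 432 mg = 4.928 servings × $0.70 = $3.45.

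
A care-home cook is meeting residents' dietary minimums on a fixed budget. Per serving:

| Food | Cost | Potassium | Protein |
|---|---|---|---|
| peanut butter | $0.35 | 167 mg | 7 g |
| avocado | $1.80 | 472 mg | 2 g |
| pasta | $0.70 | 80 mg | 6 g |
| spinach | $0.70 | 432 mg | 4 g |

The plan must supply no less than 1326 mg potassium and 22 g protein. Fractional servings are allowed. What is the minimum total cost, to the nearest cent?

$2.29

Compare the cost at each extreme point of the feasible region.
peanut butter only: max(1326/167, 22/7) = 7.94 servings → $2.78.
avocado only: max(1326/472, 22/2) = 11 servings → $19.80.
pasta only: max(1326/80, 22/6) = 16.57 servings → $11.60.
spinach only: max(1326/432, 22/4) = 5.5 servings → $3.85.
peanut butter + avocado with both tight: 2.603 servings and 1.888 servings → $4.31.
peanut butter + pasta: the both-tight solution has a negative serving — not a feasible corner.
peanut butter + spinach with both tight: 1.783 servings and 2.38 servings → $2.29.
avocado + pasta with both tight: 2.319 servings and 2.894 servings → $6.20.
avocado + spinach: the both-tight solution has a negative serving — not a feasible corner.
pasta + spinach with both tight: 1.849 servings and 2.727 servings → $3.20.
The minimum over all feasible corners is $2.29.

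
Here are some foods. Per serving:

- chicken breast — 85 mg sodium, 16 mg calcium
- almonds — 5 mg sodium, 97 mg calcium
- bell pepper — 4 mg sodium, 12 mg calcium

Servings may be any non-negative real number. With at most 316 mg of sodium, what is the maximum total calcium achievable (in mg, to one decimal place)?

Calcium per mg sodium: almonds 19.4, bell pepper 3, chicken breast 0.1882.
With no serving limits, spend the whole sodium allowance on almonds: 316 mg / 5 mg × 97 mg = 6130.4 mg.

6130.4 mg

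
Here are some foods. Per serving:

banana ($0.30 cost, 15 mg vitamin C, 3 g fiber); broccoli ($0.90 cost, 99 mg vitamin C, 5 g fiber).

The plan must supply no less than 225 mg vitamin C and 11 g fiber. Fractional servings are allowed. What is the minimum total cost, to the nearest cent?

banana only: max(225/15, 11/3) = 15 servings → $4.50.
broccoli only: max(225/99, 11/5) = 2.273 servings → $2.05.
banana + broccoli with both targets exact would need a negative amount; discard.
So the least-cost plan costs $2.05.

$2.05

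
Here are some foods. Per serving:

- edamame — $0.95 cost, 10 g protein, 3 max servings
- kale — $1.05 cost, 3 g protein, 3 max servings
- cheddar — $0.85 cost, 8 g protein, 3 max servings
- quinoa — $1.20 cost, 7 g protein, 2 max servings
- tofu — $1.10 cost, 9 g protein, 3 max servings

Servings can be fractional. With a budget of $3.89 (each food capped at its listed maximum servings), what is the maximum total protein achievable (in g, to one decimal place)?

39.8 g

Protein per dollar: edamame 10.53, cheddar 9.412, tofu 8.182, quinoa 5.833, kale 2.857.
Take 3 servings of edamame: spends $2.85, +30.0 g protein (running total 30.0 g).
Take 1.224 servings of cheddar: spends $1.04, +9.8 g protein (running total 39.8 g).
Greedy by best ratio exhausts the cost allowance optimally: 39.8 g.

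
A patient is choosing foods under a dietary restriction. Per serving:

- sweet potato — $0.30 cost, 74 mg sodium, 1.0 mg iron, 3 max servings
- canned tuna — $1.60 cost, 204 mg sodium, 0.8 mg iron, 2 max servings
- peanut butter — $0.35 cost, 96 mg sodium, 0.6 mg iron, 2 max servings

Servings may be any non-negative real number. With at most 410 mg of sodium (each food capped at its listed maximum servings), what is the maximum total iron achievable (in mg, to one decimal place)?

4.2 mg

Iron per mg sodium: sweet potato 0.01351, peanut butter 0.00625, canned tuna 0.003922.
Take 3 servings of sweet potato: uses 222 mg sodium, +3.0 mg iron (running total 3.0 mg).
Take 1.958 servings of peanut butter: uses 188 mg sodium, +1.2 mg iron (running total 4.2 mg).
Filling greedily by iron-per-mg sodium is optimal for one linear limit, giving 4.2 mg.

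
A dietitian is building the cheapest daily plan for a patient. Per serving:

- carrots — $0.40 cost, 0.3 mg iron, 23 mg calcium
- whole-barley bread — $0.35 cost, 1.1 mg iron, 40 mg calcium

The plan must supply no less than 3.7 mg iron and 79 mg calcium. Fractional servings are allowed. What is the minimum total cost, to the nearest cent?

With two linear requirements the optimum uses one or two foods; enumerate the corners.
carrots only: max(3.7/0.3, 79/23) = 12.33 servings → $4.93.
whole-barley bread only: max(3.7/1.1, 79/40) = 3.364 servings → $1.18.
carrots + whole-barley bread: the both-tight solution has a negative serving — not a feasible corner.
So the least-cost plan costs $1.18.

$1.18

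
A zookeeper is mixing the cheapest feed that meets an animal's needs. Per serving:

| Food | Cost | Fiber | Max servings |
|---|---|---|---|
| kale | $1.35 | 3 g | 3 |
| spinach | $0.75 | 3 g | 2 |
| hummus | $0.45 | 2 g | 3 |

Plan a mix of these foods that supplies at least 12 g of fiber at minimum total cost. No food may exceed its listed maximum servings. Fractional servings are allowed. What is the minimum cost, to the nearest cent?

$2.85

Cost per g of fiber: hummus $0.2250, spinach $0.2500, kale $0.4500.
Take 3 servings of hummus: +6.0 g fiber for $1.35 (total $1.35, still need 6.0 g).
Take 2 servings of spinach: +6.0 g fiber for $1.50 (total $2.85, still need 0.0 g).
Greedy by cheapest-per-g is optimal for a single linear constraint, so the minimum cost is $2.85.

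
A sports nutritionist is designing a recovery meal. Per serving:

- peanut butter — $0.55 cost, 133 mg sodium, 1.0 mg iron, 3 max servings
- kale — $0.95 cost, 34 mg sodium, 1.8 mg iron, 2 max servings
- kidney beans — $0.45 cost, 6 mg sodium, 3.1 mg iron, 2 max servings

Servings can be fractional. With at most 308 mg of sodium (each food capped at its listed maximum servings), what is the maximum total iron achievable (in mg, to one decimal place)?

Iron per mg sodium: kidney beans 0.5167, kale 0.05294, peanut butter 0.007519.
Take 2 servings of kidney beans: uses 12 mg sodium, +6.2 mg iron (running total 6.2 mg).
Take 2 servings of kale: uses 68 mg sodium, +3.6 mg iron (running total 9.8 mg).
Take 1.714 servings of peanut butter: uses 228 mg sodium, +1.7 mg iron (running total 11.5 mg).
Greedy by best ratio exhausts the sodium allowance optimally: 11.5 mg.

11.5 mg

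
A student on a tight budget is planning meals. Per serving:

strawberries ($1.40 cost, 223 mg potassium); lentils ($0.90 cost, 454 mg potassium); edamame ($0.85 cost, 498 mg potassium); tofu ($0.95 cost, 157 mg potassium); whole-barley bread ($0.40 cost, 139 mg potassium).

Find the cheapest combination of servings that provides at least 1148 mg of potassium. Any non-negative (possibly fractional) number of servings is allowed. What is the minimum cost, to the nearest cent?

$1.96

Cost per mg of potassium: edamame $0.0017, lentils $0.0020, whole-barley bread $0.0029, tofu $0.0061, strawberries $0.0063.
With no serving limits, use only edamame: 1148 mg / 498 mg = 2.305 servings × $0.85 = $1.96.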